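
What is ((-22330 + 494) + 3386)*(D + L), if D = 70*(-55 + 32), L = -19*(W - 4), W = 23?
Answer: 36364950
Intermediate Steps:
L = -361 (L = -19*(23 - 4) = -19*19 = -361)
D = -1610 (D = 70*(-23) = -1610)
((-22330 + 494) + 3386)*(D + L) = ((-22330 + 494) + 3386)*(-1610 - 361) = (-21836 + 3386)*(-1971) = -18450*(-1971) = 36364950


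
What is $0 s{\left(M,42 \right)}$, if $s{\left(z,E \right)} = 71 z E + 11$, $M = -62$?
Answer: $0$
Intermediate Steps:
$s{\left(z,E \right)} = 11 + 71 E z$ ($s{\left(z,E \right)} = 71 E z + 11 = 11 + 71 E z$)
$0 s{\left(M,42 \right)} = 0 \left(11 + 71 \cdot 42 \left(-62\right)\right) = 0 \left(11 - 184884\right) = 0 \left(-184873\right) = 0$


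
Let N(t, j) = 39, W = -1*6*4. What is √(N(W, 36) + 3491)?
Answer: √3530 ≈ 59.414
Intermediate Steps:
W = -24 (W = -6*4 = -24)
√(N(W, 36) + 3491) = √(39 + 3491) = √3530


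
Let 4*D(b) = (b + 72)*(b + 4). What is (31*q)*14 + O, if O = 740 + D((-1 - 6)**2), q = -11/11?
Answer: 7637/4 ≈ 1909.3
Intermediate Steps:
q = -1 (q = -11*1/11 = -1)
D(b) = (4 + b)*(72 + b)/4 (D(b) = ((b + 72)*(b + 4))/4 = ((72 + b)*(4 + b))/4 = ((4 + b)*(72 + b))/4 = (4 + b)*(72 + b)/4)
O = 9373/4 (O = 740 + (72 + 19*(-1 - 6)**2 + ((-1 - 6)**2)**2/4) = 740 + (72 + 19*(-7)**2 + ((-7)**2)**2/4) = 740 + (72 + 19*49 + (1/4)*49**2) = 740 + (72 + 931 + (1/4)*2401) = 740 + (72 + 931 + 2401/4) = 740 + 6413/4 = 9373/4 ≈ 2343.3)
(31*q)*14 + O = (31*(-1))*14 + 9373/4 = -31*14 + 9373/4 = -434 + 9373/4 = 7637/4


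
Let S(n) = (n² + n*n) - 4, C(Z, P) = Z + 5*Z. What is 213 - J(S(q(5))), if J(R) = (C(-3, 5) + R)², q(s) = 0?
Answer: -271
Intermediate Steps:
C(Z, P) = 6*Z
S(n) = -4 + 2*n² (S(n) = (n² + n²) - 4 = 2*n² - 4 = -4 + 2*n²)
J(R) = (-18 + R)² (J(R) = (6*(-3) + R)² = (-18 + R)²)
213 - J(S(q(5))) = 213 - (-18 + (-4 + 2*0²))² = 213 - (-18 + (-4 + 2*0))² = 213 - (-18 + (-4 + 0))² = 213 - (-18 - 4)² = 213 - 1*(-22)² = 213 - 1*484 = 213 - 484 = -271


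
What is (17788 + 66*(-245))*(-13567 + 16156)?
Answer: 4189002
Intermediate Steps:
(17788 + 66*(-245))*(-13567 + 16156) = (17788 - 16170)*2589 = 1618*2589 = 4189002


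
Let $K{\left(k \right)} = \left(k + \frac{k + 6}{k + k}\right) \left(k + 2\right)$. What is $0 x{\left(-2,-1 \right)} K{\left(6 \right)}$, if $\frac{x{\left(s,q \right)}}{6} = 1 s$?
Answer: $0$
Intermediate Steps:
$K{\left(k \right)} = \left(2 + k\right) \left(k + \frac{6 + k}{2 k}\right)$ ($K{\left(k \right)} = \left(k + \frac{6 + k}{2 k}\right) \left(2 + k\right) = \left(2 + k\right) \left(k + \frac{6 + k}{2 k}\right)$)
$x{\left(s,q \right)} = 6 s$ ($x{\left(s,q \right)} = 6 \cdot 1 s = 6 s$)
$0 x{\left(-2,-1 \right)} K{\left(6 \right)} = 0 \cdot 6 \left(-2\right) \left(4 + 6^{2} + \frac{6}{6} + \frac{5}{2} \cdot 6\right) = 0 \left(-12\right) \left(4 + 36 + 6 \cdot \frac{1}{6} + 15\right) = 0 \left(4 + 36 + 1 + 15\right) = 0 \cdot 56 = 0$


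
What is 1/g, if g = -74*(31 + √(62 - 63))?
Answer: -31/71188 + I/71188 ≈ -0.00043547 + 1.4047e-5*I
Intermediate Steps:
g = -2294 - 74*I (g = -74*(31 + √(-1)) = -74*(31 + I) = -2294 - 74*I ≈ -2294.0 - 74.0*I)
1/g = 1/(-2294 - 74*I) = (-2294 + 74*I)/5267912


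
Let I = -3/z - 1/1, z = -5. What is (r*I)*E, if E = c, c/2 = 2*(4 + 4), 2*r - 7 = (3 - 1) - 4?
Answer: -32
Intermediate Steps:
r = 5/2 (r = 7/2 + ((3 - 1) - 4)/2 = 7/2 + (2 - 4)/2 = 7/2 + (½)*(-2) = 7/2 - 1 = 5/2 ≈ 2.5000)
c = 32 (c = 2*(2*(4 + 4)) = 2*(2*8) = 2*16 = 32)
E = 32
I = -⅖ (I = -3/(-5) - 1/1 = -3*(-⅕) - 1*1 = ⅗ - 1 = -⅖ ≈ -0.40000)
(r*I)*E = ((5/2)*(-⅖))*32 = -1*32 = -32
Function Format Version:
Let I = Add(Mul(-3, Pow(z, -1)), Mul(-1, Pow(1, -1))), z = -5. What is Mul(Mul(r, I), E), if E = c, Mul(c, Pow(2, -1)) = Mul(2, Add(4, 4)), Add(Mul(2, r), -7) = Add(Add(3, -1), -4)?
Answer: -32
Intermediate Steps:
r = Rational(5, 2) (r = Add(Rational(7, 2), Mul(Rational(1, 2), Add(Add(3, -1), -4))) = Add(Rational(7, 2), Mul(Rational(1, 2), Add(2, -4))) = Add(Rational(7, 2), Mul(Rational(1, 2), -2)) = Add(Rational(7, 2), -1) = Rational(5, 2) ≈ 2.5000)
c = 32 (c = Mul(2, Mul(2, Add(4, 4))) = Mul(2, Mul(2, 8)) = Mul(2, 16) = 32)
E = 32
I = Rational(-2, 5) (I = Add(Mul(-3, Pow(-5, -1)), Mul(-1, Pow(1, -1))) = Add(Mul(-3, Rational(-1, 5)), Mul(-1, 1)) = Add(Rational(3, 5), -1) = Rational(-2, 5) ≈ -0.40000)
Mul(Mul(r, I), E) = Mul(Mul(Rational(5, 2), Rational(-2, 5)), 32) = Mul(-1, 32) = -32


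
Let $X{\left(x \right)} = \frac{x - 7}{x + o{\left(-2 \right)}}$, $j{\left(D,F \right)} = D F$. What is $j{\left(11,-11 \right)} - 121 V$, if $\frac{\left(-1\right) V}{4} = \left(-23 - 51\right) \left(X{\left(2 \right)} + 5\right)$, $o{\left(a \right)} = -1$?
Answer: $-121$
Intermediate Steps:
$X{\left(x \right)} = \frac{-7 + x}{-1 + x}$ ($X{\left(x \right)} = \frac{x - 7}{x - 1} = \frac{-7 + x}{-1 + x}$)
$V = 0$ ($V = - 4 \left(-23 - 51\right) \left(\frac{-7 + 2}{-1 + 2} + 5\right) = - 4 \left(- 74 \left(1^{-1} \left(-5\right) + 5\right)\right) = - 4 \left(- 74 \left(1 \left(-5\right) + 5\right)\right) = - 4 \left(- 74 \left(-5 + 5\right)\right) = - 4 \left(\left(-74\right) 0\right) = \left(-4\right) 0 = 0$)
$j{\left(11,-11 \right)} - 121 V = 11 \left(-11\right) - 0 = -121 + 0 = -121$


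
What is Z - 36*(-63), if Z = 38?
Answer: 2306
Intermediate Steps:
Z - 36*(-63) = 38 - 36*(-63) = 38 + 2268 = 2306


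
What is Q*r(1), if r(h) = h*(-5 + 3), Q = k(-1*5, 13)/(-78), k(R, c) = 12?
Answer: 4/13 ≈ 0.30769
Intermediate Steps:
Q = -2/13 (Q = 12/(-78) = 12*(-1/78) = -2/13 ≈ -0.15385)
r(h) = -2*h (r(h) = h*(-2) = -2*h)
Q*r(1) = -(-4)/13 = -2/13*(-2) = 4/13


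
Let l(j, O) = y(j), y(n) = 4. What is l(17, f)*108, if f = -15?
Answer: 432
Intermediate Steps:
l(j, O) = 4
l(17, f)*108 = 4*108 = 432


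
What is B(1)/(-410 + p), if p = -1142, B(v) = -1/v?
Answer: 1/1552 ≈ 0.00064433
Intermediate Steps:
B(1)/(-410 + p) = (-1/1)/(-410 - 1142) = -1*1/(-1552) = -1*(-1/1552) = 1/1552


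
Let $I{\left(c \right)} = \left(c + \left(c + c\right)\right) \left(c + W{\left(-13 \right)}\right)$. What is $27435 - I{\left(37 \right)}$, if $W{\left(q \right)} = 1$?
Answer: $23217$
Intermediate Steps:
$I{\left(c \right)} = 3 c \left(1 + c\right)$ ($I{\left(c \right)} = \left(c + \left(c + c\right)\right) \left(c + 1\right) = \left(c + 2 c\right) \left(1 + c\right) = 3 c \left(1 + c\right)$)
$27435 - I{\left(37 \right)} = 27435 - 3 \cdot 37 \left(1 + 37\right) = 27435 - 3 \cdot 37 \cdot 38 = 27435 - 4218 = 23217$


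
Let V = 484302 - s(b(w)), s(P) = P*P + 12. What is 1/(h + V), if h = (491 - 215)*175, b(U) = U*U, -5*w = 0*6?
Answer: 1/532590 ≈ 1.8776e-6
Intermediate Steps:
w = 0 (w = -0*6 = -⅕*0 = 0)
b(U) = U²
s(P) = 12 + P² (s(P) = P² + 12 = 12 + P²)
h = 48300 (h = 276*175 = 48300)
V = 484290 (V = 484302 - (12 + (0²)²) = 484302 - (12 + 0²) = 484302 - (12 + 0) = 484302 - 1*12 = 484302 - 12 = 484290)
1/(h + V) = 1/(48300 + 484290) = 1/532590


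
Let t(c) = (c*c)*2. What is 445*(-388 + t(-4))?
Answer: -158420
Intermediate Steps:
t(c) = 2*c² (t(c) = c²*2 = 2*c²)
445*(-388 + t(-4)) = 445*(-388 + 2*(-4)²) = 445*(-388 + 2*16) = 445*(-388 + 32) = 445*(-356) = -158420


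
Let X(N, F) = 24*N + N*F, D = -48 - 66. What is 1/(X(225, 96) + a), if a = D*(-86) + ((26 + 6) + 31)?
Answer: 1/36867 ≈ 2.7125e-5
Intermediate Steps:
D = -114
X(N, F) = 24*N + F*N
a = 9867 (a = -114*(-86) + ((26 + 6) + 31) = 9804 + (32 + 31) = 9804 + 63 = 9867)
1/(X(225, 96) + a) = 1/(225*(24 + 96) + 9867) = 1/(225*120 + 9867) = 1/(27000 + 9867) = 1/36867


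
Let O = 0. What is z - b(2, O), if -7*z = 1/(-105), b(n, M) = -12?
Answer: 8821/735 ≈ 12.001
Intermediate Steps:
z = 1/735 (z = -⅐/(-105) = -⅐*(-1/105) = 1/735 ≈ 0.0013605)
z - b(2, O) = 1/735 - 1*(-12) = 1/735 + 12 = 8821/735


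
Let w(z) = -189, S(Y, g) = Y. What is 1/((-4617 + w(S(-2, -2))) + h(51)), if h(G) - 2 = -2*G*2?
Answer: -1/5008 ≈ -0.00019968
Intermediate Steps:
h(G) = 2 - 4*G (h(G) = 2 - 2*G*2 = 2 - 4*G)
1/((-4617 + w(S(-2, -2))) + h(51)) = 1/((-4617 - 189) + (2 - 4*51)) = 1/(-4806 + (2 - 204)) = 1/(-4806 - 202) = 1/(-5008) = -1/5008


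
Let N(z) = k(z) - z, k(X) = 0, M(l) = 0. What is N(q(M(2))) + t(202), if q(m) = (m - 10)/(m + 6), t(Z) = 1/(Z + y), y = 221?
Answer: 706/423 ≈ 1.6690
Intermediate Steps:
t(Z) = 1/(221 + Z) (t(Z) = 1/(Z + 221) = 1/(221 + Z))
q(m) = (-10 + m)/(6 + m)
N(z) = -z (N(z) = 0 - z = -z)
N(q(M(2))) + t(202) = -(-10 + 0)/(6 + 0) + 1/(221 + 202) = -(-10)/6 + 1/423 = -1*(-5/3) + 1/423 = 5/3 + 1/423 = 706/423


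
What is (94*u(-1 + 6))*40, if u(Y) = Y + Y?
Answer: 37600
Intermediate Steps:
u(Y) = 2*Y
(94*u(-1 + 6))*40 = (94*(2*(-1 + 6)))*40 = (94*(2*5))*40 = (94*10)*40 = 940*40 = 37600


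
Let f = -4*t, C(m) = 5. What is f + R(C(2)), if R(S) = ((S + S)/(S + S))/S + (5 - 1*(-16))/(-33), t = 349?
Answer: -76804/55 ≈ -1396.4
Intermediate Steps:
f = -1396 (f = -4*349 = -1396)
R(S) = -7/11 + 1/S (R(S) = ((2*S)/((2*S)))/S + (5 + 16)*(-1/33) = ((2*S)*(1/(2*S)))/S + 21*(-1/33) = 1/S - 7/11 = -7/11 + 1/S)
f + R(C(2)) = -1396 + (-7/11 + 1/5) = -1396 + (-7/11 + ⅕) = -1396 - 24/55 = -76804/55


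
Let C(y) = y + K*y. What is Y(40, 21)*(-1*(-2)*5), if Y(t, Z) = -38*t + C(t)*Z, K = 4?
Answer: 26800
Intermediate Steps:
C(y) = 5*y (C(y) = y + 4*y = 5*y)
Y(t, Z) = -38*t + 5*Z*t (Y(t, Z) = -38*t + (5*t)*Z = -38*t + 5*Z*t)
Y(40, 21)*(-1*(-2)*5) = (40*(-38 + 5*21))*(-1*(-2)*5) = (40*(-38 + 105))*(2*5) = (40*67)*10 = 2680*10 = 26800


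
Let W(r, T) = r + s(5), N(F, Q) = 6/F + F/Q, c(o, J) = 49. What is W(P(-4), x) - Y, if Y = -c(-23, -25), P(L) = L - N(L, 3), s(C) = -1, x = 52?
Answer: 281/6 ≈ 46.833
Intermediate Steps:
P(L) = -6/L + 2*L/3 (P(L) = L - (6/L + L/3) = L + (-6/L - L/3) = -6/L + 2*L/3)
Y = -49 (Y = -1*49 = -49)
W(r, T) = -1 + r (W(r, T) = r - 1 = -1 + r)
W(P(-4), x) - Y = (-1 + (-6/(-4) + (2/3)*(-4))) - 1*(-49) = (-1 + (-6*(-1/4) - 8/3)) + 49 = (-1 + (3/2 - 8/3)) + 49 = (-1 - 7/6) + 49 = -13/6 + 49 = 281/6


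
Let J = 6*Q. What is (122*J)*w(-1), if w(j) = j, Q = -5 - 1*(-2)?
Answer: 2196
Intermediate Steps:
Q = -3 (Q = -5 + 2 = -3)
J = -18 (J = 6*(-3) = -18)
(122*J)*w(-1) = (122*(-18))*(-1) = -2196*(-1) = 2196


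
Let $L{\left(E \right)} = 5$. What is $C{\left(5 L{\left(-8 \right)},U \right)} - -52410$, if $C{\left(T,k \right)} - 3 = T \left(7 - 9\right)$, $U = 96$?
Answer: $52363$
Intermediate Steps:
$C{\left(T,k \right)} = 3 - 2 T$ ($C{\left(T,k \right)} = 3 + T \left(7 - 9\right) = 3 + T \left(-2\right) = 3 - 2 T$)
$C{\left(5 L{\left(-8 \right)},U \right)} - -52410 = \left(3 - 2 \cdot 5 \cdot 5\right) - -52410 = \left(3 - 50\right) + 52410 = -47 + 52410 = 52363$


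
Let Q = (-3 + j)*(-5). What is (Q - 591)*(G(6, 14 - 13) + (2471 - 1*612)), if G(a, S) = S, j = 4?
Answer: -1108560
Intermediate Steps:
Q = -5 (Q = (-3 + 4)*(-5) = 1*(-5) = -5)
(Q - 591)*(G(6, 14 - 13) + (2471 - 1*612)) = (-5 - 591)*((14 - 13) + (2471 - 1*612)) = -596*(1 + (2471 - 612)) = -596*(1 + 1859) = -596*1860 = -1108560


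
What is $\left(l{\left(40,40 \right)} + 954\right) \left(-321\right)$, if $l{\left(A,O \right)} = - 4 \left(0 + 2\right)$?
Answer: $-303666$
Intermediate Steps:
$l{\left(A,O \right)} = -8$ ($l{\left(A,O \right)} = \left(-4\right) 2 = -8$)
$\left(l{\left(40,40 \right)} + 954\right) \left(-321\right) = \left(-8 + 954\right) \left(-321\right) = 946 \left(-321\right) = -303666$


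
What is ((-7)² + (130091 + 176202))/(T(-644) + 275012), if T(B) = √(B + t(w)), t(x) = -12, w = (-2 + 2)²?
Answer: 390035769/350146300 - 5673*I*√41/350146300 ≈ 1.1139 - 0.00010374*I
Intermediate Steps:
w = 0 (w = 0² = 0)
T(B) = √(-12 + B) (T(B) = √(B - 12) = √(-12 + B))
((-7)² + (130091 + 176202))/(T(-644) + 275012) = ((-7)² + (130091 + 176202))/(√(-12 - 644) + 275012) = (49 + 306293)/(√(-656) + 275012) = 306342/(4*I*√41 + 275012) = 306342/(275012 + 4*I*√41)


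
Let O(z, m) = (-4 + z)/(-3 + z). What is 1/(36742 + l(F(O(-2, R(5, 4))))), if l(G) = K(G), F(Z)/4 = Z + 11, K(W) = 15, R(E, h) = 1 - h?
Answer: 1/36757 ≈ 2.7206e-5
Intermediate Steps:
O(z, m) = (-4 + z)/(-3 + z)
F(Z) = 44 + 4*Z (F(Z) = 4*(Z + 11) = 4*(11 + Z) = 44 + 4*Z)
l(G) = 15
1/(36742 + l(F(O(-2, R(5, 4))))) = 1/(36742 + 15) = 1/36757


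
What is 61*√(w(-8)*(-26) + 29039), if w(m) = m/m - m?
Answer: 61*√28805 ≈ 10353.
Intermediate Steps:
w(m) = 1 - m
61*√(w(-8)*(-26) + 29039) = 61*√((1 - 1*(-8))*(-26) + 29039) = 61*√((1 + 8)*(-26) + 29039) = 61*√(9*(-26) + 29039) = 61*√(-234 + 29039) = 61*√28805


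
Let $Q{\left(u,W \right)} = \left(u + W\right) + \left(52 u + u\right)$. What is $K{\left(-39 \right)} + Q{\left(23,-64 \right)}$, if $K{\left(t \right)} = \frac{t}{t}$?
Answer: $1179$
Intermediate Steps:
$Q{\left(u,W \right)} = W + 54 u$ ($Q{\left(u,W \right)} = \left(W + u\right) + 53 u = W + 54 u$)
$K{\left(t \right)} = 1$
$K{\left(-39 \right)} + Q{\left(23,-64 \right)} = 1 + \left(-64 + 54 \cdot 23\right) = 1 + \left(-64 + 1242\right) = 1 + 1178 = 1179$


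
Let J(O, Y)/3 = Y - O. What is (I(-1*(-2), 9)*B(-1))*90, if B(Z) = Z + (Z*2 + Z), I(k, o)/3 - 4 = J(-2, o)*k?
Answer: -75600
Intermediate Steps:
J(O, Y) = -3*O + 3*Y (J(O, Y) = 3*(Y - O) = -3*O + 3*Y)
I(k, o) = 12 + 3*k*(6 + 3*o) (I(k, o) = 12 + 3*((-3*(-2) + 3*o)*k) = 12 + 3*((6 + 3*o)*k) = 12 + 3*(k*(6 + 3*o)) = 12 + 3*k*(6 + 3*o))
B(Z) = 4*Z (B(Z) = Z + (2*Z + Z) = Z + 3*Z = 4*Z)
(I(-1*(-2), 9)*B(-1))*90 = ((12 + 9*(-1*(-2))*(2 + 9))*(4*(-1)))*90 = ((12 + 9*2*11)*(-4))*90 = ((12 + 198)*(-4))*90 = (210*(-4))*90 = -840*90 = -75600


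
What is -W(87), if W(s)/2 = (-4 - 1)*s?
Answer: 870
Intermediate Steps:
W(s) = -10*s (W(s) = 2*((-4 - 1)*s) = 2*(-5*s) = -10*s)
-W(87) = -(-10)*87 = -1*(-870) = 870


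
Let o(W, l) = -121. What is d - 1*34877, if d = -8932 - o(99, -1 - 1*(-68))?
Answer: -43688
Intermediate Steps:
d = -8811 (d = -8932 - 1*(-121) = -8932 + 121 = -8811)
d - 1*34877 = -8811 - 1*34877 = -8811 - 34877 = -43688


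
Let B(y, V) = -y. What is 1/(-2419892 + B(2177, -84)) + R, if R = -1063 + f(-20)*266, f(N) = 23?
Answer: 12243558794/2422069 ≈ 5055.0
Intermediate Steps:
R = 5055 (R = -1063 + 23*266 = -1063 + 6118 = 5055)
1/(-2419892 + B(2177, -84)) + R = 1/(-2419892 - 1*2177) + 5055 = 1/(-2419892 - 2177) + 5055 = 1/(-2422069) + 5055 = -1/2422069 + 5055 = 12243558794/2422069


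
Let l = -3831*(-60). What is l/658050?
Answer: 7662/21935 ≈ 0.34930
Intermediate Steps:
l = 229860
l/658050 = 229860/658050 = 229860*(1/658050) = 7662/21935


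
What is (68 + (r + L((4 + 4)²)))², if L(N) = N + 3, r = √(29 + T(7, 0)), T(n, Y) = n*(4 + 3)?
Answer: (135 + √78)² ≈ 20688.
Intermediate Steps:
T(n, Y) = 7*n (T(n, Y) = n*7 = 7*n)
r = √78 (r = √(29 + 7*7) = √(29 + 49) = √78 ≈ 8.8318)
L(N) = 3 + N
(68 + (r + L((4 + 4)²)))² = (68 + (√78 + (3 + (4 + 4)²)))² = (68 + (√78 + (3 + 8²)))² = (68 + (√78 + (3 + 64)))² = (68 + (√78 + 67))² = (68 + (67 + √78))² = (135 + √78)²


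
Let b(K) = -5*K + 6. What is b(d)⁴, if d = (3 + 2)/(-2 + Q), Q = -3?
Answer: 14641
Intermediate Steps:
d = -1 (d = (3 + 2)/(-2 - 3) = 5/(-5) = 5*(-⅕) = -1)
b(K) = 6 - 5*K
b(d)⁴ = (6 - 5*(-1))⁴ = (6 + 5)⁴ = 11⁴ = 14641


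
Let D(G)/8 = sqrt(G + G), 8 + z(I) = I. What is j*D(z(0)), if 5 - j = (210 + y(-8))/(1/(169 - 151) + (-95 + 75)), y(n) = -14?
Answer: 170336*I/359 ≈ 474.47*I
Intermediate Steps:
z(I) = -8 + I
D(G) = 8*sqrt(2)*sqrt(G) (D(G) = 8*sqrt(G + G) = 8*sqrt(2*G) = 8*(sqrt(2)*sqrt(G)) = 8*sqrt(2)*sqrt(G))
j = 5323/359 (j = 5 - (210 - 14)/(1/(169 - 151) + (-95 + 75)) = 5 - 196/(1/18 - 20) = 5 - 196/(-359/18) = 5 - 196*(-18)/359 = 5 - 1*(-3528/359) = 5 + 3528/359 = 5323/359 ≈ 14.827)
j*D(z(0)) = 5323*(8*sqrt(2)*sqrt(-8 + 0))/359 = 5323*(8*sqrt(2)*sqrt(-8))/359 = 5323*(8*sqrt(2)*(2*I*sqrt(2)))/359 = 5323*(32*I)/359 = 170336*I/359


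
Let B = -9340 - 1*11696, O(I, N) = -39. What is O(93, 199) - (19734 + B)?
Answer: 1263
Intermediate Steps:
B = -21036 (B = -9340 - 11696 = -21036)
O(93, 199) - (19734 + B) = -39 - (19734 - 21036) = -39 - 1*(-1302) = -39 + 1302 = 1263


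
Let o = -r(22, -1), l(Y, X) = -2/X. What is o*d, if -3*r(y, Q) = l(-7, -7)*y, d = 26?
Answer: 1144/21 ≈ 54.476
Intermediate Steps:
r(y, Q) = -2*y/21 (r(y, Q) = -(-2/(-7))*y/3 = -(-2*(-⅐))*y/3 = -2*y/21)
o = 44/21 (o = -(-2)*22/21 = -1*(-44/21) = 44/21 ≈ 2.0952)
o*d = (44/21)*26 = 1144/21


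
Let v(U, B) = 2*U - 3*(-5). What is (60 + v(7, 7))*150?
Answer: 13350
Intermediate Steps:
v(U, B) = 15 + 2*U (v(U, B) = 2*U + 15 = 15 + 2*U)
(60 + v(7, 7))*150 = (60 + (15 + 2*7))*150 = (60 + (15 + 14))*150 = (60 + 29)*150 = 89*150 = 13350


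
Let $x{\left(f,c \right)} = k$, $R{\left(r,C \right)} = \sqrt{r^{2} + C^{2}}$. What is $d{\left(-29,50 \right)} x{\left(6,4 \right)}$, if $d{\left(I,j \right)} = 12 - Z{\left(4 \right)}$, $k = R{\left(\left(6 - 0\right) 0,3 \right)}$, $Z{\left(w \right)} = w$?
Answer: $24$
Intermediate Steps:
$R{\left(r,C \right)} = \sqrt{C^{2} + r^{2}}$
$k = 3$ ($k = \sqrt{3^{2} + \left(\left(6 - 0\right) 0\right)^{2}} = \sqrt{9 + \left(\left(6 + 0\right) 0\right)^{2}} = \sqrt{9 + \left(6 \cdot 0\right)^{2}} = \sqrt{9 + 0^{2}} = \sqrt{9 + 0} = \sqrt{9} = 3$)
$x{\left(f,c \right)} = 3$
$d{\left(I,j \right)} = 8$ ($d{\left(I,j \right)} = 12 - 4 = 8$)
$d{\left(-29,50 \right)} x{\left(6,4 \right)} = 8 \cdot 3 = 24$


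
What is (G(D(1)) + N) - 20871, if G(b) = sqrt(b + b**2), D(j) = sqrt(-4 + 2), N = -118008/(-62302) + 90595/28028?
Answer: -18217998969631/873100228 + 2**(1/4)*sqrt(I - sqrt(2)) ≈ -20865.0 + 1.4916*I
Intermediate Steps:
N = 4475888957/873100228 (N = -118008*(-1/62302) + 90595*(1/28028) = 59004/31151 + 90595/28028 = 4475888957/873100228 ≈ 5.1264)
D(j) = I*sqrt(2) (D(j) = sqrt(-2) = I*sqrt(2))
(G(D(1)) + N) - 20871 = (sqrt((I*sqrt(2))*(1 + I*sqrt(2))) + 4475888957/873100228) - 20871 = (sqrt(I*sqrt(2)*(1 + I*sqrt(2))) + 4475888957/873100228) - 20871 = (2**(1/4)*sqrt(I*(1 + I*sqrt(2))) + 4475888957/873100228) - 20871 = (4475888957/873100228 + 2**(1/4)*sqrt(I*(1 + I*sqrt(2)))) - 20871 = -18217998969631/873100228 + 2**(1/4)*sqrt(I*(1 + I*sqrt(2)))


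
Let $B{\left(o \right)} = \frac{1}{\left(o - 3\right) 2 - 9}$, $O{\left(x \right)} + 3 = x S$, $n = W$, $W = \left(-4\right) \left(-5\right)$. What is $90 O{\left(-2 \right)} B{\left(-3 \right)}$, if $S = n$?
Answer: $\frac{1290}{7} \approx 184.29$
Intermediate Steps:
$W = 20$
$n = 20$
$S = 20$
$O{\left(x \right)} = -3 + 20 x$ ($O{\left(x \right)} = -3 + x 20 = -3 + 20 x$)
$B{\left(o \right)} = \frac{1}{-15 + 2 o}$ ($B{\left(o \right)} = \frac{1}{\left(-3 + o\right) 2 - 9} = \frac{1}{\left(-6 + 2 o\right) - 9} = \frac{1}{-15 + 2 o}$)
$90 O{\left(-2 \right)} B{\left(-3 \right)} = \frac{90 \left(-3 + 20 \left(-2\right)\right)}{-15 + 2 \left(-3\right)} = \frac{90 \left(-3 - 40\right)}{-15 - 6} = \frac{90 \left(-43\right)}{-21} = \left(-3870\right) \left(- \frac{1}{21}\right) = \frac{1290}{7}$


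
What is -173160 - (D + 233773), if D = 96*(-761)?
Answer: -333877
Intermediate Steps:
D = -73056
-173160 - (D + 233773) = -173160 - (-73056 + 233773) = -173160 - 1*160717 = -173160 - 160717 = -333877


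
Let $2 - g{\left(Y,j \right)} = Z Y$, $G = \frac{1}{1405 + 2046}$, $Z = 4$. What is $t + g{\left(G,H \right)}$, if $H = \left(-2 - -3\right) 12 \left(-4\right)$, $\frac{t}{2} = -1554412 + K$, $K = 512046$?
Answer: $- \frac{7194403234}{3451} \approx -2.0847 \cdot 10^{6}$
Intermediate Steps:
$t = -2084732$ ($t = 2 \left(-1554412 + 512046\right) = 2 \left(-1042366\right) = -2084732$)
$G = \frac{1}{3451} \approx 0.00028977$
$H = -48$ ($H = \left(-2 + 3\right) 12 \left(-4\right) = 1 \cdot 12 \left(-4\right) = 12 \left(-4\right) = -48$)
$g{\left(Y,j \right)} = 2 - 4 Y$
$t + g{\left(G,H \right)} = -2084732 + \left(2 - \frac{4}{3451}\right) = -2084732 + \frac{6898}{3451} = - \frac{7194403234}{3451}$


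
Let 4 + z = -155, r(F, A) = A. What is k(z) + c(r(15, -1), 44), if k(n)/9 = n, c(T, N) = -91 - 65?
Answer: -1587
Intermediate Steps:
z = -159 (z = -4 - 155 = -159)
c(T, N) = -156
k(n) = 9*n
k(z) + c(r(15, -1), 44) = 9*(-159) - 156 = -1431 - 156 = -1587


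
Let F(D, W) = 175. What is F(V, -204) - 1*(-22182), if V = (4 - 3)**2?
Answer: 22357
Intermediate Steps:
V = 1 (V = 1**2 = 1)
F(V, -204) - 1*(-22182) = 175 - 1*(-22182) = 175 + 22182 = 22357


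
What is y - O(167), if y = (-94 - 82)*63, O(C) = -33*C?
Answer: -5577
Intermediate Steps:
y = -11088 (y = -176*63 = -11088)
y - O(167) = -11088 - (-33)*167 = -11088 - 1*(-5511) = -11088 + 5511 = -5577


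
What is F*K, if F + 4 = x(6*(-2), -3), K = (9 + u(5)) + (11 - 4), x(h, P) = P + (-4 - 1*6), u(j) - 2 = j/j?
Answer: -323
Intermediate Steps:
u(j) = 3 (u(j) = 2 + j/j = 2 + 1 = 3)
x(h, P) = -10 + P (x(h, P) = P + (-4 - 6) = P - 10 = -10 + P)
K = 19 (K = (9 + 3) + (11 - 4) = 12 + 7 = 19)
F = -17 (F = -4 + (-10 - 3) = -4 - 13 = -17)
F*K = -17*19 = -323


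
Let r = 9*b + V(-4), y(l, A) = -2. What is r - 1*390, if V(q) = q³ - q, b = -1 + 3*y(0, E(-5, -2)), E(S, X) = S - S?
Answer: -513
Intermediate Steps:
E(S, X) = 0
b = -7 (b = -1 + 3*(-2) = -1 - 6 = -7)
r = -123 (r = 9*(-7) + ((-4)³ - 1*(-4)) = -63 + (-64 + 4) = -63 - 60 = -123)
r - 1*390 = -123 - 1*390 = -123 - 390 = -513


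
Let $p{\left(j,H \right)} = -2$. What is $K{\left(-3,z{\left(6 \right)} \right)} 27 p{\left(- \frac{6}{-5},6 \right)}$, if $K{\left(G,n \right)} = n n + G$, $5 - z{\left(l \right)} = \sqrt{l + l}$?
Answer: $-1836 + 1080 \sqrt{3} \approx 34.615$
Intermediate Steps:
$z{\left(l \right)} = 5 - \sqrt{2} \sqrt{l}$ ($z{\left(l \right)} = 5 - \sqrt{l + l} = 5 - \sqrt{2 l} = 5 - \sqrt{2} \sqrt{l}$)
$K{\left(G,n \right)} = G + n^{2}$ ($K{\left(G,n \right)} = n^{2} + G = G + n^{2}$)
$K{\left(-3,z{\left(6 \right)} \right)} 27 p{\left(- \frac{6}{-5},6 \right)} = \left(-3 + \left(5 - \sqrt{2} \sqrt{6}\right)^{2}\right) 27 \left(-2\right) = \left(-3 + \left(5 - 2 \sqrt{3}\right)^{2}\right) 27 \left(-2\right) = \left(-81 + 27 \left(5 - 2 \sqrt{3}\right)^{2}\right) \left(-2\right) = 162 - 54 \left(5 - 2 \sqrt{3}\right)^{2}$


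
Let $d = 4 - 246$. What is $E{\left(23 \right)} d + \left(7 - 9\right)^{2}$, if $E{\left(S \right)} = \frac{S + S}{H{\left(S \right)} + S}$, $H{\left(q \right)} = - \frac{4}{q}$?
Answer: $- \frac{253936}{525} \approx -483.69$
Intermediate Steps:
$d = -242$ ($d = 4 - 246 = -242$)
$E{\left(S \right)} = \frac{2 S}{S - \frac{4}{S}}$ ($E{\left(S \right)} = \frac{S + S}{- \frac{4}{S} + S} = \frac{2 S}{S - \frac{4}{S}}$)
$E{\left(23 \right)} d + \left(7 - 9\right)^{2} = \frac{2 \cdot 23^{2}}{-4 + 23^{2}} \left(-242\right) + \left(7 - 9\right)^{2} = 2 \cdot 529 \frac{1}{-4 + 529} \left(-242\right) + \left(-2\right)^{2} = 2 \cdot 529 \cdot \frac{1}{525} \left(-242\right) + 4 = \frac{1058}{525} \left(-242\right) + 4 = - \frac{256036}{525} + 4 = - \frac{253936}{525}$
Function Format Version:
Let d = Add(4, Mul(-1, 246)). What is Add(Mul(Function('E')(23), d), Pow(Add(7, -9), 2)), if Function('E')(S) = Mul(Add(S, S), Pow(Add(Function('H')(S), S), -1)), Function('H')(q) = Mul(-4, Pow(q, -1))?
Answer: Rational(-253936, 525) ≈ -483.69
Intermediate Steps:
d = -242 (d = Add(4, -246) = -242)
Function('E')(S) = Mul(2, S, Pow(Add(S, Mul(-4, Pow(S, -1))), -1)) (Function('E')(S) = Mul(Add(S, S), Pow(Add(Mul(-4, Pow(S, -1)), S), -1)) = Mul(Mul(2, S), Pow(Add(S, Mul(-4, Pow(S, -1))), -1)) = Mul(2, S, Pow(Add(S, Mul(-4, Pow(S, -1))), -1)))
Add(Mul(Function('E')(23), d), Pow(Add(7, -9), 2)) = Add(Mul(Mul(2, Pow(23, 2), Pow(Add(-4, Pow(23, 2)), -1)), -242), Pow(Add(7, -9), 2)) = Add(Mul(Mul(2, 529, Pow(Add(-4, 529), -1)), -242), Pow(-2, 2)) = Add(Mul(Mul(2, 529, Pow(525, -1)), -242), 4) = Add(Mul(Mul(2, 529, Rational(1, 525)), -242), 4) = Add(Mul(Rational(1058, 525), -242), 4) = Add(Rational(-256036, 525), 4) = Rational(-253936, 525)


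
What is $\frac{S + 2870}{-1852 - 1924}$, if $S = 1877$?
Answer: $- \frac{4747}{3776} \approx -1.2572$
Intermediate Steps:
$\frac{S + 2870}{-1852 - 1924} = \frac{1877 + 2870}{-1852 - 1924} = \frac{4747}{-3776} = 4747 \left(- \frac{1}{3776}\right) = - \frac{4747}{3776}$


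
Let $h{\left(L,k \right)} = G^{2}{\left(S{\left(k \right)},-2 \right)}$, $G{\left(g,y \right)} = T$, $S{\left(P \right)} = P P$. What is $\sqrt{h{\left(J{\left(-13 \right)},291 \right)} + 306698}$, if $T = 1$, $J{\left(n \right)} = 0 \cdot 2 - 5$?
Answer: $\sqrt{306699} \approx 553.8$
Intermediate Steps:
$J{\left(n \right)} = -5$ ($J{\left(n \right)} = 0 - 5 = -5$)
$S{\left(P \right)} = P^{2}$
$G{\left(g,y \right)} = 1$
$h{\left(L,k \right)} = 1$ ($h{\left(L,k \right)} = 1^{2} = 1$)
$\sqrt{h{\left(J{\left(-13 \right)},291 \right)} + 306698} = \sqrt{1 + 306698} = \sqrt{306699}$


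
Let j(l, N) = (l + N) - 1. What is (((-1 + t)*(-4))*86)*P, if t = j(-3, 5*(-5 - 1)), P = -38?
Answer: -457520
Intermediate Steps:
j(l, N) = -1 + N + l (j(l, N) = (N + l) - 1 = -1 + N + l)
t = -34 (t = -1 + 5*(-5 - 1) - 3 = -1 + 5*(-6) - 3 = -1 - 30 - 3 = -34)
(((-1 + t)*(-4))*86)*P = (((-1 - 34)*(-4))*86)*(-38) = (-35*(-4)*86)*(-38) = (140*86)*(-38) = 12040*(-38) = -457520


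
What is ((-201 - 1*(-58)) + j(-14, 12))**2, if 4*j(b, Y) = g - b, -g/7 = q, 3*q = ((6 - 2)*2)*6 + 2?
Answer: 256036/9 ≈ 28448.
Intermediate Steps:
q = 50/3 (q = (((6 - 2)*2)*6 + 2)/3 = ((4*2)*6 + 2)/3 = (8*6 + 2)/3 = (48 + 2)/3 = (1/3)*50 = 50/3 ≈ 16.667)
g = -350/3 (g = -7*50/3 = -350/3 ≈ -116.67)
j(b, Y) = -175/6 - b/4 (j(b, Y) = (-350/3 - b)/4 = -175/6 - b/4)
((-201 - 1*(-58)) + j(-14, 12))**2 = ((-201 - 1*(-58)) + (-175/6 - 1/4*(-14)))**2 = ((-201 + 58) + (-175/6 + 7/2))**2 = (-143 - 77/3)**2 = (-506/3)**2 = 256036/9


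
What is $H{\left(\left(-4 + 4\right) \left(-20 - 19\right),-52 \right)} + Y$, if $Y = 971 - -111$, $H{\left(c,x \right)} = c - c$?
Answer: $1082$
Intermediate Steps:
$H{\left(c,x \right)} = 0$
$Y = 1082$ ($Y = 971 + 111 = 1082$)
$H{\left(\left(-4 + 4\right) \left(-20 - 19\right),-52 \right)} + Y = 0 + 1082 = 1082$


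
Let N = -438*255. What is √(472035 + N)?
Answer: √360345 ≈ 600.29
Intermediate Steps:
N = -111690
√(472035 + N) = √(472035 - 111690) = √360345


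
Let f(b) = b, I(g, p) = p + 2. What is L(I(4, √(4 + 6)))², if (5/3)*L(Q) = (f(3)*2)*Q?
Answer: 4536/25 + 1296*√10/25 ≈ 345.37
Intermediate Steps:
I(g, p) = 2 + p
L(Q) = 18*Q/5 (L(Q) = 3*((3*2)*Q)/5 = 3*(6*Q)/5 = 18*Q/5)
L(I(4, √(4 + 6)))² = (18*(2 + √(4 + 6))/5)² = (18*(2 + √10)/5)² = (36/5 + 18*√10/5)²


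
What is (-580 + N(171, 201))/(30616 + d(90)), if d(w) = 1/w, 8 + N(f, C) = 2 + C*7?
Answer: 73890/2755441 ≈ 0.026816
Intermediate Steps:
N(f, C) = -6 + 7*C (N(f, C) = -8 + (2 + C*7) = -8 + (2 + 7*C) = -6 + 7*C)
(-580 + N(171, 201))/(30616 + d(90)) = (-580 + (-6 + 7*201))/(30616 + 1/90) = (-580 + (-6 + 1407))/(30616 + 1/90) = (-580 + 1401)/(2755441/90) = 821*(90/2755441) = 73890/2755441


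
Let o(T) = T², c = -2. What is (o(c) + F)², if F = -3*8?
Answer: 400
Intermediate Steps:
F = -24
(o(c) + F)² = ((-2)² - 24)² = (4 - 24)² = (-20)² = 400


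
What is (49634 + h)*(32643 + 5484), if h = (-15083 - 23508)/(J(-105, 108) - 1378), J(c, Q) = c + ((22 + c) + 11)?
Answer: 2944146389547/1555 ≈ 1.8933e+9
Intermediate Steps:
J(c, Q) = 33 + 2*c (J(c, Q) = c + (33 + c) = 33 + 2*c)
h = 38591/1555 (h = (-15083 - 23508)/((33 + 2*(-105)) - 1378) = -38591/((33 - 210) - 1378) = -38591/(-177 - 1378) = -38591/(-1555) = -38591*(-1/1555) = 38591/1555 ≈ 24.817)
(49634 + h)*(32643 + 5484) = (49634 + 38591/1555)*(32643 + 5484) = (77219461/1555)*38127 = 2944146389547/1555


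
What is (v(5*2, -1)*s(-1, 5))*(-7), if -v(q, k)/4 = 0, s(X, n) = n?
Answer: 0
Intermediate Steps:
v(q, k) = 0 (v(q, k) = -4*0 = 0)
(v(5*2, -1)*s(-1, 5))*(-7) = (0*5)*(-7) = 0*(-7) = 0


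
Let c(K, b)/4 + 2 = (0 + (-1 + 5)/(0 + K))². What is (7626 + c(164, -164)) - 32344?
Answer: -41564402/1681 ≈ -24726.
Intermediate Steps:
c(K, b) = -8 + 64/K² (c(K, b) = -8 + 4*(0 + (-1 + 5)/(0 + K))² = -8 + 4*(0 + 4/K)² = -8 + 4*(4/K)² = -8 + 4*(16/K²) = -8 + 64/K²)
(7626 + c(164, -164)) - 32344 = (7626 + (-8 + 64/164²)) - 32344 = (7626 + (-8 + 64*(1/26896))) - 32344 = (7626 + (-8 + 4/1681)) - 32344 = (7626 - 13444/1681) - 32344 = 12805862/1681 - 32344 = -41564402/1681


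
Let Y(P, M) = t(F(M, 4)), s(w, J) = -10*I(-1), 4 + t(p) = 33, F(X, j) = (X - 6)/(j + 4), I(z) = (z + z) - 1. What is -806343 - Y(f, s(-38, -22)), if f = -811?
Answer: -806372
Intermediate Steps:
I(z) = -1 + 2*z (I(z) = 2*z - 1 = -1 + 2*z)
F(X, j) = (-6 + X)/(4 + j)
t(p) = 29 (t(p) = -4 + 33 = 29)
s(w, J) = 30 (s(w, J) = -10*(-1 + 2*(-1)) = -10*(-1 - 2) = -10*(-3) = 30)
Y(P, M) = 29
-806343 - Y(f, s(-38, -22)) = -806343 - 1*29 = -806343 - 29 = -806372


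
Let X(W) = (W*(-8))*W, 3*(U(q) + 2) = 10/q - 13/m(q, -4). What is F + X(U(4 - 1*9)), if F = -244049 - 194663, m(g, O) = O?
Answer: -7897177/18 ≈ -4.3873e+5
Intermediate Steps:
U(q) = -11/12 + 10/(3*q) (U(q) = -2 + (10/q - 13/(-4))/3 = -2 + (10/q - 13*(-1/4))/3 = -2 + (10/q + 13/4)/3 = -2 + (13/4 + 10/q)/3 = -2 + (13/12 + 10/(3*q)) = -11/12 + 10/(3*q))
X(W) = -8*W**2 (X(W) = (-8*W)*W = -8*W**2)
F = -438712
F + X(U(4 - 1*9)) = -438712 - 8*(40 - 11*(4 - 1*9))**2/(144*(4 - 1*9)**2) = -438712 - 8*(40 - 11*(4 - 9))**2/(144*(4 - 9)**2) = -438712 - 8*(40 - 11*(-5))**2/3600 = -438712 - 8*(40 + 55)**2/3600 = -438712 - 8*((1/12)*(-1/5)*95)**2 = -438712 - 8*(-19/12)**2 = -438712 - 8*361/144 = -438712 - 361/18 = -7897177/18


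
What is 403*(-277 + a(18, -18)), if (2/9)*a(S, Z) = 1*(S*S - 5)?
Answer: 933751/2 ≈ 4.6688e+5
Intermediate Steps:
a(S, Z) = -45/2 + 9*S²/2 (a(S, Z) = 9*(1*(S*S - 5))/2 = 9*(1*(S² - 5))/2 = 9*(1*(-5 + S²))/2 = 9*(-5 + S²)/2 = -45/2 + 9*S²/2)
403*(-277 + a(18, -18)) = 403*(-277 + (-45/2 + (9/2)*18²)) = 403*(-277 + (-45/2 + (9/2)*324)) = 403*(-277 + (-45/2 + 1458)) = 403*(-277 + 2871/2) = 403*(2317/2) = 933751/2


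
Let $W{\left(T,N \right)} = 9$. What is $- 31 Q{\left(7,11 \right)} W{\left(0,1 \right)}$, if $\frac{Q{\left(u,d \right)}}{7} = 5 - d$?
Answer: $11718$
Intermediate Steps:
$Q{\left(u,d \right)} = 35 - 7 d$ ($Q{\left(u,d \right)} = 7 \left(5 - d\right) = 35 - 7 d$)
$- 31 Q{\left(7,11 \right)} W{\left(0,1 \right)} = - 31 \left(35 - 77\right) 9 = \left(-31\right) \left(-42\right) 9 = 1302 \cdot 9 = 11718$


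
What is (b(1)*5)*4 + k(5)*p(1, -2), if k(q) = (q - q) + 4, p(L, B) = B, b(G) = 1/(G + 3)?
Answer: -3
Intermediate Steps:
b(G) = 1/(3 + G)
k(q) = 4 (k(q) = 0 + 4 = 4)
(b(1)*5)*4 + k(5)*p(1, -2) = (5/(3 + 1))*4 + 4*(-2) = (5/4)*4 - 8 = 5 - 8 = -3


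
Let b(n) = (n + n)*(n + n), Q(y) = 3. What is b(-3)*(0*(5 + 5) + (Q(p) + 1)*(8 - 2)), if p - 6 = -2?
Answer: 864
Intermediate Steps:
p = 4 (p = 6 - 2 = 4)
b(n) = 4*n**2 (b(n) = (2*n)*(2*n) = 4*n**2)
b(-3)*(0*(5 + 5) + (Q(p) + 1)*(8 - 2)) = (4*(-3)**2)*(0*(5 + 5) + (3 + 1)*(8 - 2)) = (4*9)*(0*10 + 4*6) = 36*(0 + 24) = 36*24 = 864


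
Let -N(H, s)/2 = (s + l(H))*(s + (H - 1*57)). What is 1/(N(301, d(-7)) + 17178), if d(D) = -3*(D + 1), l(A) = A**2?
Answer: -1/47467178 ≈ -2.1067e-8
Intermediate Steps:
d(D) = -3 - 3*D (d(D) = -3*(1 + D) = -3 - 3*D)
N(H, s) = -2*(s + H**2)*(-57 + H + s) (N(H, s) = -2*(s + H**2)*(s + (H - 1*57)) = -2*(s + H**2)*(s + (H - 57)) = -2*(s + H**2)*(s + (-57 + H)) = -2*(s + H**2)*(-57 + H + s))
1/(N(301, d(-7)) + 17178) = 1/((-2*301**3 - 2*(-3 - 3*(-7))**2 + 114*(-3 - 3*(-7)) + 114*301**2 - 2*301*(-3 - 3*(-7)) - 2*(-3 - 3*(-7))*301**2) + 17178) = 1/((-2*27270901 - 2*(-3 + 21)**2 + 114*(-3 + 21) + 114*90601 - 2*301*(-3 + 21) - 2*(-3 + 21)*90601) + 17178) = 1/((-54541802 - 2*18**2 + 114*18 + 10328514 - 2*301*18 - 2*18*90601) + 17178) = 1/((-54541802 - 2*324 + 2052 + 10328514 - 10836 - 3261636) + 17178) = 1/((-54541802 - 648 + 2052 + 10328514 - 10836 - 3261636) + 17178) = 1/(-47484356 + 17178) = 1/(-47467178) = -1/47467178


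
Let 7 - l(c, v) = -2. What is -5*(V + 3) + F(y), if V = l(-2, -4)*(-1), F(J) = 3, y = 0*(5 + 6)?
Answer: 33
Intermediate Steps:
l(c, v) = 9 (l(c, v) = 7 - 1*(-2) = 7 + 2 = 9)
y = 0 (y = 0*11 = 0)
V = -9 (V = 9*(-1) = -9)
-5*(V + 3) + F(y) = -5*(-9 + 3) + 3 = -5*(-6) + 3 = 30 + 3 = 33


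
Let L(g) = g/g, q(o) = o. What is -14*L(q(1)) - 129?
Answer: -143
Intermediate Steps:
L(g) = 1
-14*L(q(1)) - 129 = -14*1 - 129 = -14 - 129 = -143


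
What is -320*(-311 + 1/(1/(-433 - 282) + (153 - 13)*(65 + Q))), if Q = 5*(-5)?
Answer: 398477751680/4003999 ≈ 99520.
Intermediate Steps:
Q = -25
-320*(-311 + 1/(1/(-433 - 282) + (153 - 13)*(65 + Q))) = -320*(-311 + 1/(1/(-433 - 282) + (153 - 13)*(65 - 25))) = -320*(-311 + 1/(1/(-715) + 140*40)) = -320*(-311 + 1/(-1/715 + 5600)) = -320*(-311 + 1/(4003999/715)) = -320*(-311 + 715/4003999) = -320*(-1245242974/4003999) = 398477751680/4003999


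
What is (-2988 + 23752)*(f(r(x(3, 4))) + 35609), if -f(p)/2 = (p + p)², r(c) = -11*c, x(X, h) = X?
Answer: 558489308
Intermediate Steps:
f(p) = -8*p² (f(p) = -2*(p + p)² = -2*4*p² = -8*p²)
(-2988 + 23752)*(f(r(x(3, 4))) + 35609) = (-2988 + 23752)*(-8*(-11*3)² + 35609) = 20764*(-8*(-33)² + 35609) = 20764*(-8*1089 + 35609) = 20764*(-8712 + 35609) = 20764*26897 = 558489308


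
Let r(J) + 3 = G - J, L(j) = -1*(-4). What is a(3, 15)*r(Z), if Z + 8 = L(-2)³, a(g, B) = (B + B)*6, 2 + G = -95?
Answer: -28080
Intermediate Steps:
G = -97 (G = -2 - 95 = -97)
L(j) = 4
a(g, B) = 12*B (a(g, B) = (2*B)*6 = 12*B)
Z = 56 (Z = -8 + 4³ = -8 + 64 = 56)
r(J) = -100 - J (r(J) = -3 + (-97 - J) = -100 - J)
a(3, 15)*r(Z) = (12*15)*(-100 - 1*56) = 180*(-100 - 56) = 180*(-156) = -28080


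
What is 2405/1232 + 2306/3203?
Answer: 10544207/3946096 ≈ 2.6721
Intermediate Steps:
2405/1232 + 2306/3203 = 10544207/3946096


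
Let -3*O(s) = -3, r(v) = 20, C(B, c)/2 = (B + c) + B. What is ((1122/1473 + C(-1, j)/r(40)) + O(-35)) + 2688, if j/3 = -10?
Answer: 6595509/2455 ≈ 2686.6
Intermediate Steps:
j = -30 (j = 3*(-10) = -30)
C(B, c) = 2*c + 4*B (C(B, c) = 2*((B + c) + B) = 2*(c + 2*B) = 2*c + 4*B)
O(s) = 1 (O(s) = -1/3*(-3) = 1)
((1122/1473 + C(-1, j)/r(40)) + O(-35)) + 2688 = ((1122/1473 + (2*(-30) + 4*(-1))/20) + 1) + 2688 = ((1122*(1/1473) + (-60 - 4)*(1/20)) + 1) + 2688 = ((374/491 - 64*1/20) + 1) + 2688 = ((374/491 - 16/5) + 1) + 2688 = (-5986/2455 + 1) + 2688 = -3531/2455 + 2688 = 6595509/2455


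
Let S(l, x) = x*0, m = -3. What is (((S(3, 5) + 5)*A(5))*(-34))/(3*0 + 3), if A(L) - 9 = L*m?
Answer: 340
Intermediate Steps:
S(l, x) = 0
A(L) = 9 - 3*L (A(L) = 9 + L*(-3) = 9 - 3*L)
(((S(3, 5) + 5)*A(5))*(-34))/(3*0 + 3) = (((0 + 5)*(9 - 3*5))*(-34))/(3*0 + 3) = ((5*(9 - 15))*(-34))/(0 + 3) = ((5*(-6))*(-34))/3 = -30*(-34)*(1/3) = 1020*(1/3) = 340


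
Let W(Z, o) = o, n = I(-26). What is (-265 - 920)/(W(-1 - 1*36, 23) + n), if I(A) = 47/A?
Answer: -30810/551 ≈ -55.917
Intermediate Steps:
n = -47/26 (n = 47/(-26) = 47*(-1/26) = -47/26 ≈ -1.8077)
(-265 - 920)/(W(-1 - 1*36, 23) + n) = (-265 - 920)/(23 - 47/26) = -1185/551/26 = -1185*26/551 = -30810/551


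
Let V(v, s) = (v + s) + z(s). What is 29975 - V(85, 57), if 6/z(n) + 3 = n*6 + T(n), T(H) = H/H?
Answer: 5071607/170 ≈ 29833.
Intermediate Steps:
T(H) = 1
z(n) = 6/(-2 + 6*n) (z(n) = 6/(-3 + (n*6 + 1)) = 6/(-3 + (6*n + 1)) = 6/(-3 + (1 + 6*n)) = 6/(-2 + 6*n))
V(v, s) = s + v + 3/(-1 + 3*s) (V(v, s) = (v + s) + 3/(-1 + 3*s) = (s + v) + 3/(-1 + 3*s) = s + v + 3/(-1 + 3*s))
29975 - V(85, 57) = 29975 - (3 + (-1 + 3*57)*(57 + 85))/(-1 + 3*57) = 29975 - (3 + (-1 + 171)*142)/(-1 + 171) = 29975 - (3 + 170*142)/170 = 29975 - (3 + 24140)/170 = 29975 - 24143/170 = 5071607/170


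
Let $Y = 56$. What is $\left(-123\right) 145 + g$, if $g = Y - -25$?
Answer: $-17754$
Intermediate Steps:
$g = 81$ ($g = 56 - -25 = 56 + 25 = 81$)
$\left(-123\right) 145 + g = \left(-123\right) 145 + 81 = -17835 + 81 = -17754$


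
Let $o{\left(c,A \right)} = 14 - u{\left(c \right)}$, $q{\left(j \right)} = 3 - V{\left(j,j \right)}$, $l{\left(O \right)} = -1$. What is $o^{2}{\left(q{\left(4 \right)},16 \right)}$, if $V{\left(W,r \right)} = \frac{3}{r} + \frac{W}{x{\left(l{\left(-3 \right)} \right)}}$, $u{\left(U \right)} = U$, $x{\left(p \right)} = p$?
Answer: $\frac{961}{16} \approx 60.063$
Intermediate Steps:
$V{\left(W,r \right)} = - W + \frac{3}{r}$ ($V{\left(W,r \right)} = \frac{3}{r} + \frac{W}{-1} = \frac{3}{r} + W \left(-1\right) = \frac{3}{r} - W = - W + \frac{3}{r}$)
$q{\left(j \right)} = 3 + j - \frac{3}{j}$ ($q{\left(j \right)} = 3 - \left(- j + \frac{3}{j}\right) = 3 + \left(j - \frac{3}{j}\right) = 3 + j - \frac{3}{j}$)
$o{\left(c,A \right)} = 14 - c$
$o^{2}{\left(q{\left(4 \right)},16 \right)} = \left(14 - \left(3 + 4 - \frac{3}{4}\right)\right)^{2} = \left(14 - \frac{25}{4}\right)^{2} = \left(\frac{31}{4}\right)^{2} = \frac{961}{16}$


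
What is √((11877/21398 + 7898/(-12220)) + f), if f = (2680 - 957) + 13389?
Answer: √95530361605947710/2514265 ≈ 122.93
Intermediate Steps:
f = 15112 (f = 1723 + 13389 = 15112)
√((11877/21398 + 7898/(-12220)) + f) = √((11877/21398 + 7898/(-12220)) + 15112) = √((11877*(1/21398) + 7898*(-1/12220)) + 15112) = √((11877/21398 - 3949/6110) + 15112) = √(-229466/2514265 + 15112) = √(37995343214/2514265) = √95530361605947710/2514265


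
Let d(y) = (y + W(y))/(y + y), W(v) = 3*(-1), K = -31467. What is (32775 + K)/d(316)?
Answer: 826656/313 ≈ 2641.1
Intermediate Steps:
W(v) = -3
d(y) = (-3 + y)/(2*y) (d(y) = (y - 3)/(y + y) = (-3 + y)/((2*y)) = (-3 + y)*(1/(2*y)) = (-3 + y)/(2*y))
(32775 + K)/d(316) = (32775 - 31467)/(((½)*(-3 + 316)/316)) = 1308/(((½)*(1/316)*313)) = 1308/(313/632) = 1308*(632/313) = 826656/313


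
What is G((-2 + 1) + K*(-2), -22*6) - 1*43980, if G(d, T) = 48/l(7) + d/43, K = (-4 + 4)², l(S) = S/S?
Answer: -1889077/43 ≈ -43932.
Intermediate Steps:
l(S) = 1
K = 0 (K = 0² = 0)
G(d, T) = 48 + d/43 (G(d, T) = 48/1 + d/43 = 48*1 + d*(1/43) = 48 + d/43)
G((-2 + 1) + K*(-2), -22*6) - 1*43980 = (48 + ((-2 + 1) + 0*(-2))/43) - 1*43980 = (48 + (-1 + 0)/43) - 43980 = (48 + (1/43)*(-1)) - 43980 = (48 - 1/43) - 43980 = 2063/43 - 43980 = -1889077/43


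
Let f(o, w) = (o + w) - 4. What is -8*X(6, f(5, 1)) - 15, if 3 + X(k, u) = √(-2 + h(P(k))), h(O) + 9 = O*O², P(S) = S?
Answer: 9 - 8*√205 ≈ -105.54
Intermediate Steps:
h(O) = -9 + O³ (h(O) = -9 + O*O² = -9 + O³)
f(o, w) = -4 + o + w
X(k, u) = -3 + √(-11 + k³) (X(k, u) = -3 + √(-2 + (-9 + k³)) = -3 + √(-11 + k³))
-8*X(6, f(5, 1)) - 15 = -8*(-3 + √(-11 + 6³)) - 15 = -8*(-3 + √(-11 + 216)) - 15 = -8*(-3 + √205) - 15 = (24 - 8*√205) - 15 = 9 - 8*√205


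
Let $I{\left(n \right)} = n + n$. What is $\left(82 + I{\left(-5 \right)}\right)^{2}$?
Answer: $5184$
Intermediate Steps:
$I{\left(n \right)} = 2 n$
$\left(82 + I{\left(-5 \right)}\right)^{2} = \left(82 + 2 \left(-5\right)\right)^{2} = \left(82 - 10\right)^{2} = 72^{2} = 5184$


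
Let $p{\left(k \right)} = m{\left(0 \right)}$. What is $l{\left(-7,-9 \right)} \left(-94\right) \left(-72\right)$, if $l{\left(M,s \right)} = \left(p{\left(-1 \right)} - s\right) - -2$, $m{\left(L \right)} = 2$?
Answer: $87984$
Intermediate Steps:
$p{\left(k \right)} = 2$
$l{\left(M,s \right)} = 4 - s$ ($l{\left(M,s \right)} = \left(2 - s\right) - -2 = \left(2 - s\right) + 2 = 4 - s$)
$l{\left(-7,-9 \right)} \left(-94\right) \left(-72\right) = \left(4 - -9\right) \left(-94\right) \left(-72\right) = \left(4 + 9\right) \left(-94\right) \left(-72\right) = 13 \left(-94\right) \left(-72\right) = \left(-1222\right) \left(-72\right) = 87984$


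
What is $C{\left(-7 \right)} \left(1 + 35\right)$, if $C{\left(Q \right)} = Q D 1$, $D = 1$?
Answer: $-252$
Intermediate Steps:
$C{\left(Q \right)} = Q$ ($C{\left(Q \right)} = Q 1 \cdot 1 = Q 1 = Q$)
$C{\left(-7 \right)} \left(1 + 35\right) = - 7 \left(1 + 35\right) = \left(-7\right) 36 = -252$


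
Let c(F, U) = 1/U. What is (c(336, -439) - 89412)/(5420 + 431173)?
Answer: -39251869/191664327 ≈ -0.20479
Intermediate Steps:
(c(336, -439) - 89412)/(5420 + 431173) = (1/(-439) - 89412)/(5420 + 431173) = (-1/439 - 89412)/436593 = -39251869/439*1/436593 = -39251869/191664327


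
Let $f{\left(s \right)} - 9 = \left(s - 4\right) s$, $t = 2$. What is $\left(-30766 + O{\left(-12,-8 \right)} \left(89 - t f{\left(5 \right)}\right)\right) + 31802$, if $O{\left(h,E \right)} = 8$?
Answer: $1524$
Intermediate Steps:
$f{\left(s \right)} = 9 + s \left(-4 + s\right)$ ($f{\left(s \right)} = 9 + \left(s - 4\right) s = 9 + \left(-4 + s\right) s = 9 + s \left(-4 + s\right)$)
$\left(-30766 + O{\left(-12,-8 \right)} \left(89 - t f{\left(5 \right)}\right)\right) + 31802 = \left(-30766 + 8 \left(89 - 2 \left(9 + 5^{2} - 20\right)\right)\right) + 31802 = \left(-30766 + 8 \left(89 - 2 \left(9 + 25 - 20\right)\right)\right) + 31802 = \left(-30766 + 8 \left(89 - 2 \cdot 14\right)\right) + 31802 = \left(-30766 + 8 \left(89 - 28\right)\right) + 31802 = \left(-30766 + 8 \cdot 61\right) + 31802 = \left(-30766 + 488\right) + 31802 = -30278 + 31802 = 1524$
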